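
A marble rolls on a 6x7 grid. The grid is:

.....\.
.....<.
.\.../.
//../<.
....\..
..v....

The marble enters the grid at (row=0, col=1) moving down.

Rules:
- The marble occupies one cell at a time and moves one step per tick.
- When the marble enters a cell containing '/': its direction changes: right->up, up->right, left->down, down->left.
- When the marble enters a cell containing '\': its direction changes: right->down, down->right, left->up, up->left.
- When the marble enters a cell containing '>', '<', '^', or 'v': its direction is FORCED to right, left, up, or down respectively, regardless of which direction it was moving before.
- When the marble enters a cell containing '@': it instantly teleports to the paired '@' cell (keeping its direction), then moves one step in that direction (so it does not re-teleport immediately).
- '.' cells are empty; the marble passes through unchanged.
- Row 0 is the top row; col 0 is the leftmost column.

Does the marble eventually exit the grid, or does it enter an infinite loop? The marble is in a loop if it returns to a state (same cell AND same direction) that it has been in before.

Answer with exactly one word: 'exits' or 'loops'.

Step 1: enter (0,1), '.' pass, move down to (1,1)
Step 2: enter (1,1), '.' pass, move down to (2,1)
Step 3: enter (2,1), '\' deflects down->right, move right to (2,2)
Step 4: enter (2,2), '.' pass, move right to (2,3)
Step 5: enter (2,3), '.' pass, move right to (2,4)
Step 6: enter (2,4), '.' pass, move right to (2,5)
Step 7: enter (2,5), '/' deflects right->up, move up to (1,5)
Step 8: enter (1,5), '<' forces up->left, move left to (1,4)
Step 9: enter (1,4), '.' pass, move left to (1,3)
Step 10: enter (1,3), '.' pass, move left to (1,2)
Step 11: enter (1,2), '.' pass, move left to (1,1)
Step 12: enter (1,1), '.' pass, move left to (1,0)
Step 13: enter (1,0), '.' pass, move left to (1,-1)
Step 14: at (1,-1) — EXIT via left edge, pos 1

Answer: exits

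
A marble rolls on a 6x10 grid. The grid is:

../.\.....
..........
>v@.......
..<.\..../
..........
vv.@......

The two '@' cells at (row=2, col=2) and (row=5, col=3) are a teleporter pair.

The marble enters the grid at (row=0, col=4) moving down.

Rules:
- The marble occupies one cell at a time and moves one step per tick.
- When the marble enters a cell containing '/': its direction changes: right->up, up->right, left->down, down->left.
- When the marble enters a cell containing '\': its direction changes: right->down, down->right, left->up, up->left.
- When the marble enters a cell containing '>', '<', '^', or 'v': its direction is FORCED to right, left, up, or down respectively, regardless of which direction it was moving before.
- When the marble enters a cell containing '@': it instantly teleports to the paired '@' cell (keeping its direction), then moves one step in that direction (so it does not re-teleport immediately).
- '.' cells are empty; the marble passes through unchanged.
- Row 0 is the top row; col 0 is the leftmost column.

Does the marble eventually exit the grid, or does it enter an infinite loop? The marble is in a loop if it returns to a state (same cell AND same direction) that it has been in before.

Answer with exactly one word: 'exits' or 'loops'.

Step 1: enter (0,4), '\' deflects down->right, move right to (0,5)
Step 2: enter (0,5), '.' pass, move right to (0,6)
Step 3: enter (0,6), '.' pass, move right to (0,7)
Step 4: enter (0,7), '.' pass, move right to (0,8)
Step 5: enter (0,8), '.' pass, move right to (0,9)
Step 6: enter (0,9), '.' pass, move right to (0,10)
Step 7: at (0,10) — EXIT via right edge, pos 0

Answer: exits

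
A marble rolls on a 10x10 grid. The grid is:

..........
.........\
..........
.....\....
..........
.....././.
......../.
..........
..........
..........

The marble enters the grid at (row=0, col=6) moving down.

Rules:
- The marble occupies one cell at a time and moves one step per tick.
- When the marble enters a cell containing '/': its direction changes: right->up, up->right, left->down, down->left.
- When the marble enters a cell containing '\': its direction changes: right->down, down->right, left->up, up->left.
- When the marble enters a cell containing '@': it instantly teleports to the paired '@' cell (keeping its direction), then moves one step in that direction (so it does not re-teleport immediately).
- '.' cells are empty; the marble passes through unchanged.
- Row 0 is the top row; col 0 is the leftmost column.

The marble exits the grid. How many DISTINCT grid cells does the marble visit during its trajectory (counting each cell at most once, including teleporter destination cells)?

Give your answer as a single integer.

Step 1: enter (0,6), '.' pass, move down to (1,6)
Step 2: enter (1,6), '.' pass, move down to (2,6)
Step 3: enter (2,6), '.' pass, move down to (3,6)
Step 4: enter (3,6), '.' pass, move down to (4,6)
Step 5: enter (4,6), '.' pass, move down to (5,6)
Step 6: enter (5,6), '/' deflects down->left, move left to (5,5)
Step 7: enter (5,5), '.' pass, move left to (5,4)
Step 8: enter (5,4), '.' pass, move left to (5,3)
Step 9: enter (5,3), '.' pass, move left to (5,2)
Step 10: enter (5,2), '.' pass, move left to (5,1)
Step 11: enter (5,1), '.' pass, move left to (5,0)
Step 12: enter (5,0), '.' pass, move left to (5,-1)
Step 13: at (5,-1) — EXIT via left edge, pos 5
Distinct cells visited: 12 (path length 12)

Answer: 12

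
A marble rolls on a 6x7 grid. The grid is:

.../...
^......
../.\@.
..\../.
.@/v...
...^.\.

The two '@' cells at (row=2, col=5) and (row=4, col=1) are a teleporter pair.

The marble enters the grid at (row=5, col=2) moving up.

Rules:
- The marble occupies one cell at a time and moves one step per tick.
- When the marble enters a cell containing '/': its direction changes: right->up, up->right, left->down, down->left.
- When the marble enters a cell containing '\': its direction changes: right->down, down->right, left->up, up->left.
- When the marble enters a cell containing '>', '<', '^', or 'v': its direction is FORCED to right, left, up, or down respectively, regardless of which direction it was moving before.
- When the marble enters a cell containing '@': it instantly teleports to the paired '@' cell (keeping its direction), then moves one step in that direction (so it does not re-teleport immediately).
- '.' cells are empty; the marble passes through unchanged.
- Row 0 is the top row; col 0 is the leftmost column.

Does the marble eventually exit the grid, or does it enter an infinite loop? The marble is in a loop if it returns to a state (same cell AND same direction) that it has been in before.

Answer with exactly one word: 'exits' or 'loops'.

Answer: loops

Derivation:
Step 1: enter (5,2), '.' pass, move up to (4,2)
Step 2: enter (4,2), '/' deflects up->right, move right to (4,3)
Step 3: enter (4,3), 'v' forces right->down, move down to (5,3)
Step 4: enter (5,3), '^' forces down->up, move up to (4,3)
Step 5: enter (4,3), 'v' forces up->down, move down to (5,3)
Step 6: at (5,3) dir=down — LOOP DETECTED (seen before)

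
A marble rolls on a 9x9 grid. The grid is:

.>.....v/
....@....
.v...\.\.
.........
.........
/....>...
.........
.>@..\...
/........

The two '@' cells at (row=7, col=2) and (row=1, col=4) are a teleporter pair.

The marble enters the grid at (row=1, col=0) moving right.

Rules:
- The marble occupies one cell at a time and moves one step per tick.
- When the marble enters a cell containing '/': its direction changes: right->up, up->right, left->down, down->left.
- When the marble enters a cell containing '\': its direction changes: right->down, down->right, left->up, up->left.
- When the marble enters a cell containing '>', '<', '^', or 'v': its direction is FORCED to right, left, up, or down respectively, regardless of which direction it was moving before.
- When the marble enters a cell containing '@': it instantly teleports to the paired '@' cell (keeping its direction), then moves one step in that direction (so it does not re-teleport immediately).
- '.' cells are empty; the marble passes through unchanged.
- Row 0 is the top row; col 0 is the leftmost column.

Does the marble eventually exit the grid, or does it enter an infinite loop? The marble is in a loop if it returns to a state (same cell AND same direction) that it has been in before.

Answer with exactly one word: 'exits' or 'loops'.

Answer: exits

Derivation:
Step 1: enter (1,0), '.' pass, move right to (1,1)
Step 2: enter (1,1), '.' pass, move right to (1,2)
Step 3: enter (1,2), '.' pass, move right to (1,3)
Step 4: enter (1,3), '.' pass, move right to (1,4)
Step 5: enter (1,4), '@' teleport (1,4)->(7,2), also enter (7,2), move right to (7,3)
Step 6: enter (7,3), '.' pass, move right to (7,4)
Step 7: enter (7,4), '.' pass, move right to (7,5)
Step 8: enter (7,5), '\' deflects right->down, move down to (8,5)
Step 9: enter (8,5), '.' pass, move down to (9,5)
Step 10: at (9,5) — EXIT via bottom edge, pos 5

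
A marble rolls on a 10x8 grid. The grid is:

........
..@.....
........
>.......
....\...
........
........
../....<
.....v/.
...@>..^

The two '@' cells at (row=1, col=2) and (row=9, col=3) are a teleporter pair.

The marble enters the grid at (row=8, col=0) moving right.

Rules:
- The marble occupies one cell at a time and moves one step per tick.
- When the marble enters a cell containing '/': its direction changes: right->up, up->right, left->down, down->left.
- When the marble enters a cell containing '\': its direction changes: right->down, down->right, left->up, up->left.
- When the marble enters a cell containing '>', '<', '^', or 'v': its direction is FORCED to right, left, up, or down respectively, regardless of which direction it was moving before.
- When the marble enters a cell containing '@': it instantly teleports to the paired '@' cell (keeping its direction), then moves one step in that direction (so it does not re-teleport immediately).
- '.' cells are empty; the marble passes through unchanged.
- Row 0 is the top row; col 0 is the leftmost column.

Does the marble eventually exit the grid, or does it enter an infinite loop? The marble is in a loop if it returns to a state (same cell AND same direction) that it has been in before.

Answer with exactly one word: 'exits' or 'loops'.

Answer: exits

Derivation:
Step 1: enter (8,0), '.' pass, move right to (8,1)
Step 2: enter (8,1), '.' pass, move right to (8,2)
Step 3: enter (8,2), '.' pass, move right to (8,3)
Step 4: enter (8,3), '.' pass, move right to (8,4)
Step 5: enter (8,4), '.' pass, move right to (8,5)
Step 6: enter (8,5), 'v' forces right->down, move down to (9,5)
Step 7: enter (9,5), '.' pass, move down to (10,5)
Step 8: at (10,5) — EXIT via bottom edge, pos 5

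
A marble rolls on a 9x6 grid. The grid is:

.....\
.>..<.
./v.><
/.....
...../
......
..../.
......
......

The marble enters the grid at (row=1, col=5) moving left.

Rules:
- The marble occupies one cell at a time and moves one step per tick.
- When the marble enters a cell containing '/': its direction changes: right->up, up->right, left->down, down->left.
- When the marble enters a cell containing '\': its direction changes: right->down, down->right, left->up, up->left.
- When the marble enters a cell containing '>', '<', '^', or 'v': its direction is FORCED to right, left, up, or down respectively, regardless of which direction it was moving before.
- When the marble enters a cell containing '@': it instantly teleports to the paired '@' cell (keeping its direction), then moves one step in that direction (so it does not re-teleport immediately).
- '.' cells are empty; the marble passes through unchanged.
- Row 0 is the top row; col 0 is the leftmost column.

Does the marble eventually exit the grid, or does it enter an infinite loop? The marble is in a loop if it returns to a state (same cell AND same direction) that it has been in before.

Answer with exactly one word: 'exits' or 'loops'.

Answer: loops

Derivation:
Step 1: enter (1,5), '.' pass, move left to (1,4)
Step 2: enter (1,4), '<' forces left->left, move left to (1,3)
Step 3: enter (1,3), '.' pass, move left to (1,2)
Step 4: enter (1,2), '.' pass, move left to (1,1)
Step 5: enter (1,1), '>' forces left->right, move right to (1,2)
Step 6: enter (1,2), '.' pass, move right to (1,3)
Step 7: enter (1,3), '.' pass, move right to (1,4)
Step 8: enter (1,4), '<' forces right->left, move left to (1,3)
Step 9: at (1,3) dir=left — LOOP DETECTED (seen before)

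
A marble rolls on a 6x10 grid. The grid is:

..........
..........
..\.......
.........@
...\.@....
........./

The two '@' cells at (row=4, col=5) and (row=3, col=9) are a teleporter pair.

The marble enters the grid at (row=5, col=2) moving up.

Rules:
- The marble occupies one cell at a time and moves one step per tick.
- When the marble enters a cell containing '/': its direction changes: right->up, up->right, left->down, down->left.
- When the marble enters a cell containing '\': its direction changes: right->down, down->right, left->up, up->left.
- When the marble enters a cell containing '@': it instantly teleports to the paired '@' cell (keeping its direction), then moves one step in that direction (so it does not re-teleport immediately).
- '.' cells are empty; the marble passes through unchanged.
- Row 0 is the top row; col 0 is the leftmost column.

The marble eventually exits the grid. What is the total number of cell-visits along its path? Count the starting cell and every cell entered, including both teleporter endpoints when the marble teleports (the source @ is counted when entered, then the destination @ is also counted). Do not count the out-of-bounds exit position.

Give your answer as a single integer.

Answer: 6

Derivation:
Step 1: enter (5,2), '.' pass, move up to (4,2)
Step 2: enter (4,2), '.' pass, move up to (3,2)
Step 3: enter (3,2), '.' pass, move up to (2,2)
Step 4: enter (2,2), '\' deflects up->left, move left to (2,1)
Step 5: enter (2,1), '.' pass, move left to (2,0)
Step 6: enter (2,0), '.' pass, move left to (2,-1)
Step 7: at (2,-1) — EXIT via left edge, pos 2
Path length (cell visits): 6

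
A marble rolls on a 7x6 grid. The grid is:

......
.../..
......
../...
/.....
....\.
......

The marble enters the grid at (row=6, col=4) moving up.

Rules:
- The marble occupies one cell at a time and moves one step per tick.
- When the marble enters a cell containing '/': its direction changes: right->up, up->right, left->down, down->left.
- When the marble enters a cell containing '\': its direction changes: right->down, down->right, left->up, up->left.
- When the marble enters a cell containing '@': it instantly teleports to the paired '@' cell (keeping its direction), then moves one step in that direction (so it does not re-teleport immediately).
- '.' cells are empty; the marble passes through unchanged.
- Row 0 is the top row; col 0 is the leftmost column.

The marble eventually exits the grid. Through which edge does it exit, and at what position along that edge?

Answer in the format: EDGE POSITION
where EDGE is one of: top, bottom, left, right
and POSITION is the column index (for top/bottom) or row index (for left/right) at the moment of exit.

Answer: left 5

Derivation:
Step 1: enter (6,4), '.' pass, move up to (5,4)
Step 2: enter (5,4), '\' deflects up->left, move left to (5,3)
Step 3: enter (5,3), '.' pass, move left to (5,2)
Step 4: enter (5,2), '.' pass, move left to (5,1)
Step 5: enter (5,1), '.' pass, move left to (5,0)
Step 6: enter (5,0), '.' pass, move left to (5,-1)
Step 7: at (5,-1) — EXIT via left edge, pos 5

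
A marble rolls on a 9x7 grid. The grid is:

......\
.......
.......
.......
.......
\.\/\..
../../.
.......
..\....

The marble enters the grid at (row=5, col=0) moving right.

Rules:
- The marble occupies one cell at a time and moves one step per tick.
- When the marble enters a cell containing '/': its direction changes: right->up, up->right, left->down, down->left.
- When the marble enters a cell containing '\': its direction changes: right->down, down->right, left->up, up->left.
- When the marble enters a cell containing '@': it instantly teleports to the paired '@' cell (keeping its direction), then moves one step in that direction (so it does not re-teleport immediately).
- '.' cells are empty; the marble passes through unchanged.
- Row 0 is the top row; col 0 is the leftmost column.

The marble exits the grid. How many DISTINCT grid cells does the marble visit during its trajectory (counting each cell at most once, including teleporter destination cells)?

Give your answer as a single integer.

Step 1: enter (5,0), '\' deflects right->down, move down to (6,0)
Step 2: enter (6,0), '.' pass, move down to (7,0)
Step 3: enter (7,0), '.' pass, move down to (8,0)
Step 4: enter (8,0), '.' pass, move down to (9,0)
Step 5: at (9,0) — EXIT via bottom edge, pos 0
Distinct cells visited: 4 (path length 4)

Answer: 4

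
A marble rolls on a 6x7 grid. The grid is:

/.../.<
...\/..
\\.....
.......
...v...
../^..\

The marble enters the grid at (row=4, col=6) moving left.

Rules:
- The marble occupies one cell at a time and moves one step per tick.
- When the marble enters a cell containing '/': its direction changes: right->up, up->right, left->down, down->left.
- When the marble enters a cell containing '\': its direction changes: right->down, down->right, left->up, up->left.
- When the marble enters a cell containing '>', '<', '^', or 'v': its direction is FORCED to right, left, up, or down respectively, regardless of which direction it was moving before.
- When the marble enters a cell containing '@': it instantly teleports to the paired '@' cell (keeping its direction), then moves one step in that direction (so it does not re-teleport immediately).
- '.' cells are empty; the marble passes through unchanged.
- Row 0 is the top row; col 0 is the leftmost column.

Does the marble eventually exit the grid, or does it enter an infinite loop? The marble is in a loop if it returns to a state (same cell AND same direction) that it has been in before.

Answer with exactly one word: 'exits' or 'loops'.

Answer: loops

Derivation:
Step 1: enter (4,6), '.' pass, move left to (4,5)
Step 2: enter (4,5), '.' pass, move left to (4,4)
Step 3: enter (4,4), '.' pass, move left to (4,3)
Step 4: enter (4,3), 'v' forces left->down, move down to (5,3)
Step 5: enter (5,3), '^' forces down->up, move up to (4,3)
Step 6: enter (4,3), 'v' forces up->down, move down to (5,3)
Step 7: at (5,3) dir=down — LOOP DETECTED (seen before)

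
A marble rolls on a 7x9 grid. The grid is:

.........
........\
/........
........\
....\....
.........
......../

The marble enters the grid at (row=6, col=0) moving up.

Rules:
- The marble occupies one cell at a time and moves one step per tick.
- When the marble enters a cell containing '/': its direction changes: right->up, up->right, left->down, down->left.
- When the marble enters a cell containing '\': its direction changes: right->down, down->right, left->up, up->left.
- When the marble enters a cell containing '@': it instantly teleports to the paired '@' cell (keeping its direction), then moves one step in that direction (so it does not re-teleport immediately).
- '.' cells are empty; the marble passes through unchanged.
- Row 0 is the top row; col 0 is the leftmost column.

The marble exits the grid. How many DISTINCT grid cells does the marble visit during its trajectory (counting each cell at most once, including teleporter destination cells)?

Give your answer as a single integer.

Step 1: enter (6,0), '.' pass, move up to (5,0)
Step 2: enter (5,0), '.' pass, move up to (4,0)
Step 3: enter (4,0), '.' pass, move up to (3,0)
Step 4: enter (3,0), '.' pass, move up to (2,0)
Step 5: enter (2,0), '/' deflects up->right, move right to (2,1)
Step 6: enter (2,1), '.' pass, move right to (2,2)
Step 7: enter (2,2), '.' pass, move right to (2,3)
Step 8: enter (2,3), '.' pass, move right to (2,4)
Step 9: enter (2,4), '.' pass, move right to (2,5)
Step 10: enter (2,5), '.' pass, move right to (2,6)
Step 11: enter (2,6), '.' pass, move right to (2,7)
Step 12: enter (2,7), '.' pass, move right to (2,8)
Step 13: enter (2,8), '.' pass, move right to (2,9)
Step 14: at (2,9) — EXIT via right edge, pos 2
Distinct cells visited: 13 (path length 13)

Answer: 13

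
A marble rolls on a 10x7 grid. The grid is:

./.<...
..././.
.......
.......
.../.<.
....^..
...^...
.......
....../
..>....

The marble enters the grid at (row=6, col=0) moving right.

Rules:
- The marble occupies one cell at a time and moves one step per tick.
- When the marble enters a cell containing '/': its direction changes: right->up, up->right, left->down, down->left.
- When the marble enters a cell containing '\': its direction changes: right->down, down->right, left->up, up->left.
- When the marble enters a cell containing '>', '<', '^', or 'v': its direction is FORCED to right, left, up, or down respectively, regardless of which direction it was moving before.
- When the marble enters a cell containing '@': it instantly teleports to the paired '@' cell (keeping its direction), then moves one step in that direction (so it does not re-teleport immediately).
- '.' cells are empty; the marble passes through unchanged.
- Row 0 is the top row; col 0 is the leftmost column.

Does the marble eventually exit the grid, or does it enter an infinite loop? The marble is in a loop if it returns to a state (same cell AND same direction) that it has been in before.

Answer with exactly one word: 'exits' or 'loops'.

Step 1: enter (6,0), '.' pass, move right to (6,1)
Step 2: enter (6,1), '.' pass, move right to (6,2)
Step 3: enter (6,2), '.' pass, move right to (6,3)
Step 4: enter (6,3), '^' forces right->up, move up to (5,3)
Step 5: enter (5,3), '.' pass, move up to (4,3)
Step 6: enter (4,3), '/' deflects up->right, move right to (4,4)
Step 7: enter (4,4), '.' pass, move right to (4,5)
Step 8: enter (4,5), '<' forces right->left, move left to (4,4)
Step 9: enter (4,4), '.' pass, move left to (4,3)
Step 10: enter (4,3), '/' deflects left->down, move down to (5,3)
Step 11: enter (5,3), '.' pass, move down to (6,3)
Step 12: enter (6,3), '^' forces down->up, move up to (5,3)
Step 13: at (5,3) dir=up — LOOP DETECTED (seen before)

Answer: loops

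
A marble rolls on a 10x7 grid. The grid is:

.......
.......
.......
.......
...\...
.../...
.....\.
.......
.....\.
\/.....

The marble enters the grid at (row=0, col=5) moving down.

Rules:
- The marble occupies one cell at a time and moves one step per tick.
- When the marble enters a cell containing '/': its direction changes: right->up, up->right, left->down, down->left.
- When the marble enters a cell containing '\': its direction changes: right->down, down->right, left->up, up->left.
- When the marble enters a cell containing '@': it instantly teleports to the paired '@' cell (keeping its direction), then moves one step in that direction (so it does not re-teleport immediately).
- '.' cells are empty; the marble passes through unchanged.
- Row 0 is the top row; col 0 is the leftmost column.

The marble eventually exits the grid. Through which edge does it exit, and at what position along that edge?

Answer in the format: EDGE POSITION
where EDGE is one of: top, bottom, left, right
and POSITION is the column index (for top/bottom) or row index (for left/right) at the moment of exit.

Step 1: enter (0,5), '.' pass, move down to (1,5)
Step 2: enter (1,5), '.' pass, move down to (2,5)
Step 3: enter (2,5), '.' pass, move down to (3,5)
Step 4: enter (3,5), '.' pass, move down to (4,5)
Step 5: enter (4,5), '.' pass, move down to (5,5)
Step 6: enter (5,5), '.' pass, move down to (6,5)
Step 7: enter (6,5), '\' deflects down->right, move right to (6,6)
Step 8: enter (6,6), '.' pass, move right to (6,7)
Step 9: at (6,7) — EXIT via right edge, pos 6

Answer: right 6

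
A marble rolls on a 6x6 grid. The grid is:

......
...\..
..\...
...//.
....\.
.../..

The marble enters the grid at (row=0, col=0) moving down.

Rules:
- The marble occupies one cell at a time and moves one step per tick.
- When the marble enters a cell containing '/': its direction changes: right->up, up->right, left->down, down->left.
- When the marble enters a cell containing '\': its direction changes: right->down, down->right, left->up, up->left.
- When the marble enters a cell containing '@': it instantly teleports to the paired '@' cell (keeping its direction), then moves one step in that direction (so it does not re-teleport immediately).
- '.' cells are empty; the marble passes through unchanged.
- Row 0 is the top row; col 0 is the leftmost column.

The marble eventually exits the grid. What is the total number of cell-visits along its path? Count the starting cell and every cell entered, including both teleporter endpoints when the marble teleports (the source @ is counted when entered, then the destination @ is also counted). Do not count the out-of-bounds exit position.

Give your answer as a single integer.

Answer: 6

Derivation:
Step 1: enter (0,0), '.' pass, move down to (1,0)
Step 2: enter (1,0), '.' pass, move down to (2,0)
Step 3: enter (2,0), '.' pass, move down to (3,0)
Step 4: enter (3,0), '.' pass, move down to (4,0)
Step 5: enter (4,0), '.' pass, move down to (5,0)
Step 6: enter (5,0), '.' pass, move down to (6,0)
Step 7: at (6,0) — EXIT via bottom edge, pos 0
Path length (cell visits): 6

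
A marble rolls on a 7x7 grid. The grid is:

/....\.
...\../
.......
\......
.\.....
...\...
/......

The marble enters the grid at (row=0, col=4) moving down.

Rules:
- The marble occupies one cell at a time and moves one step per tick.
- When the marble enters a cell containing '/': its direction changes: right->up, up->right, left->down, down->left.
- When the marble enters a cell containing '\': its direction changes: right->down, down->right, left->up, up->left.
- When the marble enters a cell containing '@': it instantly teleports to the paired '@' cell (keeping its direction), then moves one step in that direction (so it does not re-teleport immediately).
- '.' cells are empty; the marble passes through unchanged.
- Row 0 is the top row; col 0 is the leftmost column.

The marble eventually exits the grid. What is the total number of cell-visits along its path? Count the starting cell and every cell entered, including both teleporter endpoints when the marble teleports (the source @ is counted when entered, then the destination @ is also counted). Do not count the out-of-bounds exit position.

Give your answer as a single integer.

Step 1: enter (0,4), '.' pass, move down to (1,4)
Step 2: enter (1,4), '.' pass, move down to (2,4)
Step 3: enter (2,4), '.' pass, move down to (3,4)
Step 4: enter (3,4), '.' pass, move down to (4,4)
Step 5: enter (4,4), '.' pass, move down to (5,4)
Step 6: enter (5,4), '.' pass, move down to (6,4)
Step 7: enter (6,4), '.' pass, move down to (7,4)
Step 8: at (7,4) — EXIT via bottom edge, pos 4
Path length (cell visits): 7

Answer: 7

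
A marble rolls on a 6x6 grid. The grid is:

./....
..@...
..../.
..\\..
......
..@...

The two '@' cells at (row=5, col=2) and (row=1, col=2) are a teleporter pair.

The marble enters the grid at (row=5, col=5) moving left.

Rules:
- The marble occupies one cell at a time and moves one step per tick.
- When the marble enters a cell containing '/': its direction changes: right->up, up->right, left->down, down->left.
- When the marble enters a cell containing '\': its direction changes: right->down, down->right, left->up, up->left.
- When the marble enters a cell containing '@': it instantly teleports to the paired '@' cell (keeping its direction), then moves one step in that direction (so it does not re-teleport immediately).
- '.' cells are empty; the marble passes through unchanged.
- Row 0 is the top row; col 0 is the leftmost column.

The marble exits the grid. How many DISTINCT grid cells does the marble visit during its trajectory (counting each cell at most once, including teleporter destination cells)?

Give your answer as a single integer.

Answer: 7

Derivation:
Step 1: enter (5,5), '.' pass, move left to (5,4)
Step 2: enter (5,4), '.' pass, move left to (5,3)
Step 3: enter (5,3), '.' pass, move left to (5,2)
Step 4: enter (5,2), '@' teleport (5,2)->(1,2), also enter (1,2), move left to (1,1)
Step 5: enter (1,1), '.' pass, move left to (1,0)
Step 6: enter (1,0), '.' pass, move left to (1,-1)
Step 7: at (1,-1) — EXIT via left edge, pos 1
Distinct cells visited: 7 (path length 7)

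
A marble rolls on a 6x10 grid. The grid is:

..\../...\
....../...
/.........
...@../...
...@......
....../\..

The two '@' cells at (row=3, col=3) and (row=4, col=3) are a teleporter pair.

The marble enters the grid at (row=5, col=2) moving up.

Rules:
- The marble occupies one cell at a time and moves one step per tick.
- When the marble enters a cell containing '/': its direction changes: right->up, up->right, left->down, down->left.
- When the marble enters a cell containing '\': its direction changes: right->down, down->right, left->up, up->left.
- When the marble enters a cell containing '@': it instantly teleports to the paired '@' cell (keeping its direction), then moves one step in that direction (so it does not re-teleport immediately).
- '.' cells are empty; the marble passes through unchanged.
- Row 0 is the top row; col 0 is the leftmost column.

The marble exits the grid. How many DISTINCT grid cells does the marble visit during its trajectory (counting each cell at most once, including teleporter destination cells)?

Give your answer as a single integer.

Step 1: enter (5,2), '.' pass, move up to (4,2)
Step 2: enter (4,2), '.' pass, move up to (3,2)
Step 3: enter (3,2), '.' pass, move up to (2,2)
Step 4: enter (2,2), '.' pass, move up to (1,2)
Step 5: enter (1,2), '.' pass, move up to (0,2)
Step 6: enter (0,2), '\' deflects up->left, move left to (0,1)
Step 7: enter (0,1), '.' pass, move left to (0,0)
Step 8: enter (0,0), '.' pass, move left to (0,-1)
Step 9: at (0,-1) — EXIT via left edge, pos 0
Distinct cells visited: 8 (path length 8)

Answer: 8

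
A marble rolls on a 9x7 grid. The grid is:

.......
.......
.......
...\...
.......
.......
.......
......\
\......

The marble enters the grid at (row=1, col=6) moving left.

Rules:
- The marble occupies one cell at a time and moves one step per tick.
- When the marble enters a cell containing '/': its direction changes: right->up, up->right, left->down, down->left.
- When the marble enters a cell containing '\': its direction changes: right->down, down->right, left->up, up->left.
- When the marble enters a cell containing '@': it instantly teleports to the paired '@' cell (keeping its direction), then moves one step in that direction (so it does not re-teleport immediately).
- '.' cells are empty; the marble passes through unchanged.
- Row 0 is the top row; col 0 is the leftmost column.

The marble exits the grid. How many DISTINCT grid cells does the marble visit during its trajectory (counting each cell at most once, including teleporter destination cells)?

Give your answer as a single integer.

Step 1: enter (1,6), '.' pass, move left to (1,5)
Step 2: enter (1,5), '.' pass, move left to (1,4)
Step 3: enter (1,4), '.' pass, move left to (1,3)
Step 4: enter (1,3), '.' pass, move left to (1,2)
Step 5: enter (1,2), '.' pass, move left to (1,1)
Step 6: enter (1,1), '.' pass, move left to (1,0)
Step 7: enter (1,0), '.' pass, move left to (1,-1)
Step 8: at (1,-1) — EXIT via left edge, pos 1
Distinct cells visited: 7 (path length 7)

Answer: 7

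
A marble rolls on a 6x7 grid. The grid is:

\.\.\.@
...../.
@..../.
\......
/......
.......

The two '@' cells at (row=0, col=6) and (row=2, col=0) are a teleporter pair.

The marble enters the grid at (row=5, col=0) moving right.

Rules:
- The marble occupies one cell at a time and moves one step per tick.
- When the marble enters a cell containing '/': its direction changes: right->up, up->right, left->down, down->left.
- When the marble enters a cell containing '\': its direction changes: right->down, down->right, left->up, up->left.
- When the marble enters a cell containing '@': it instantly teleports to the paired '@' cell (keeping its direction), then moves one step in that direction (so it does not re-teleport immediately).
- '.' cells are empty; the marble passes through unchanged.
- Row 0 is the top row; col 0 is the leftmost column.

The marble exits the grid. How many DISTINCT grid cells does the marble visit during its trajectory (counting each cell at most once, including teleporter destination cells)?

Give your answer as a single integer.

Answer: 7

Derivation:
Step 1: enter (5,0), '.' pass, move right to (5,1)
Step 2: enter (5,1), '.' pass, move right to (5,2)
Step 3: enter (5,2), '.' pass, move right to (5,3)
Step 4: enter (5,3), '.' pass, move right to (5,4)
Step 5: enter (5,4), '.' pass, move right to (5,5)
Step 6: enter (5,5), '.' pass, move right to (5,6)
Step 7: enter (5,6), '.' pass, move right to (5,7)
Step 8: at (5,7) — EXIT via right edge, pos 5
Distinct cells visited: 7 (path length 7)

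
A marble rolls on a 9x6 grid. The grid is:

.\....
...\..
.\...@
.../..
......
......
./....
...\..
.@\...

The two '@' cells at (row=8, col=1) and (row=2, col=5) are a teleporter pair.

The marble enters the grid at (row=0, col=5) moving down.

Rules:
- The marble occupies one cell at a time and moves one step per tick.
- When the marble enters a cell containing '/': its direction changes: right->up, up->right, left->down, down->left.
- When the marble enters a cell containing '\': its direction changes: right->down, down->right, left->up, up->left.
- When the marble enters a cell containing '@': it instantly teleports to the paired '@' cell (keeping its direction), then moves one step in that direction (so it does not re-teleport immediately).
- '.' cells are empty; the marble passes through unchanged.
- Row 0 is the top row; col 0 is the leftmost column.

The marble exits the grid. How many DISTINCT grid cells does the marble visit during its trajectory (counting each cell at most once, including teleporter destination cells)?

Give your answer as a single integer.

Answer: 4

Derivation:
Step 1: enter (0,5), '.' pass, move down to (1,5)
Step 2: enter (1,5), '.' pass, move down to (2,5)
Step 3: enter (2,5), '@' teleport (2,5)->(8,1), also enter (8,1), move down to (9,1)
Step 4: at (9,1) — EXIT via bottom edge, pos 1
Distinct cells visited: 4 (path length 4)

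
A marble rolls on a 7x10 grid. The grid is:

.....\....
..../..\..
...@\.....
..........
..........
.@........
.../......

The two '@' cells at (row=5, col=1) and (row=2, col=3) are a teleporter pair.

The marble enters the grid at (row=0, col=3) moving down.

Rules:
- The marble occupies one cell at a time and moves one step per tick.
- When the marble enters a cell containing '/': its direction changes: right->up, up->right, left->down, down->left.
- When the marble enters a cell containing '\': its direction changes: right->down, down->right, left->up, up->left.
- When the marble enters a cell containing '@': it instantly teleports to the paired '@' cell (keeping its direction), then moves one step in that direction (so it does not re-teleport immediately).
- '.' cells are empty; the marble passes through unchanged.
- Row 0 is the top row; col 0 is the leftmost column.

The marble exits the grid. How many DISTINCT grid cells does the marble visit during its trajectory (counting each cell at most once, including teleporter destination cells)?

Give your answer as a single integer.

Answer: 5

Derivation:
Step 1: enter (0,3), '.' pass, move down to (1,3)
Step 2: enter (1,3), '.' pass, move down to (2,3)
Step 3: enter (2,3), '@' teleport (2,3)->(5,1), also enter (5,1), move down to (6,1)
Step 4: enter (6,1), '.' pass, move down to (7,1)
Step 5: at (7,1) — EXIT via bottom edge, pos 1
Distinct cells visited: 5 (path length 5)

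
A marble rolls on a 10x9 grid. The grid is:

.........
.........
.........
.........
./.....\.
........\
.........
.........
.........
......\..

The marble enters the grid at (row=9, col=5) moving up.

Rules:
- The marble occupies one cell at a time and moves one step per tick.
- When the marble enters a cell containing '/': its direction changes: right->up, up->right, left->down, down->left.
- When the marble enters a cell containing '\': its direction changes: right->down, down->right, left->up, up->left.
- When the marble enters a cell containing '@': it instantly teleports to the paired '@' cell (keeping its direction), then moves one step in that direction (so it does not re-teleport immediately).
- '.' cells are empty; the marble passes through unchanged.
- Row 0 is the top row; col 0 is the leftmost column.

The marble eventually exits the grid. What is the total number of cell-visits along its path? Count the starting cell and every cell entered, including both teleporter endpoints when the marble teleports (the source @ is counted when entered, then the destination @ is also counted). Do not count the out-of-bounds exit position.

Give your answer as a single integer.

Step 1: enter (9,5), '.' pass, move up to (8,5)
Step 2: enter (8,5), '.' pass, move up to (7,5)
Step 3: enter (7,5), '.' pass, move up to (6,5)
Step 4: enter (6,5), '.' pass, move up to (5,5)
Step 5: enter (5,5), '.' pass, move up to (4,5)
Step 6: enter (4,5), '.' pass, move up to (3,5)
Step 7: enter (3,5), '.' pass, move up to (2,5)
Step 8: enter (2,5), '.' pass, move up to (1,5)
Step 9: enter (1,5), '.' pass, move up to (0,5)
Step 10: enter (0,5), '.' pass, move up to (-1,5)
Step 11: at (-1,5) — EXIT via top edge, pos 5
Path length (cell visits): 10

Answer: 10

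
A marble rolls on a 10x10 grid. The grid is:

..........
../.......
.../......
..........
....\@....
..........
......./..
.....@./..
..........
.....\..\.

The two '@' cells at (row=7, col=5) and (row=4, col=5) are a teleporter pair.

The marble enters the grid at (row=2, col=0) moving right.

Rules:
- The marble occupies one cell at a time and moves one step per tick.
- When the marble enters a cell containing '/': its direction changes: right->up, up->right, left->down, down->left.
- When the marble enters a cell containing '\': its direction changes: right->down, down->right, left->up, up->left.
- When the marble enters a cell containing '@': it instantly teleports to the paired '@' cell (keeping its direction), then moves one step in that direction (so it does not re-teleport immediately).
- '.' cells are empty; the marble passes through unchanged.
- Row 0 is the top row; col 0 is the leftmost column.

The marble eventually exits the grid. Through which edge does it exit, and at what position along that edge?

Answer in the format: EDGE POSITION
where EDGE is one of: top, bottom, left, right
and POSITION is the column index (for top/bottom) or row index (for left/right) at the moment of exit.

Step 1: enter (2,0), '.' pass, move right to (2,1)
Step 2: enter (2,1), '.' pass, move right to (2,2)
Step 3: enter (2,2), '.' pass, move right to (2,3)
Step 4: enter (2,3), '/' deflects right->up, move up to (1,3)
Step 5: enter (1,3), '.' pass, move up to (0,3)
Step 6: enter (0,3), '.' pass, move up to (-1,3)
Step 7: at (-1,3) — EXIT via top edge, pos 3

Answer: top 3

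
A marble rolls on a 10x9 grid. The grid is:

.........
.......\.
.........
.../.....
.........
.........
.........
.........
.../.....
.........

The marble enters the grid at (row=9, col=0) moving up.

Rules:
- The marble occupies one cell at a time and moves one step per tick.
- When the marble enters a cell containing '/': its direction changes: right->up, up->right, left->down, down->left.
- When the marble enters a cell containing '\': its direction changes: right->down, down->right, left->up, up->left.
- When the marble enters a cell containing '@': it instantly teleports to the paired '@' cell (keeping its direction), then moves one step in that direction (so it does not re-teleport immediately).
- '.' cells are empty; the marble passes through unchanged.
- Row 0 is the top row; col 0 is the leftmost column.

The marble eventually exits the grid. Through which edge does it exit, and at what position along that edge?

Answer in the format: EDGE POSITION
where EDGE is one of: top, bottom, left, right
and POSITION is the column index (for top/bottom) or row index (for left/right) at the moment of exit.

Answer: top 0

Derivation:
Step 1: enter (9,0), '.' pass, move up to (8,0)
Step 2: enter (8,0), '.' pass, move up to (7,0)
Step 3: enter (7,0), '.' pass, move up to (6,0)
Step 4: enter (6,0), '.' pass, move up to (5,0)
Step 5: enter (5,0), '.' pass, move up to (4,0)
Step 6: enter (4,0), '.' pass, move up to (3,0)
Step 7: enter (3,0), '.' pass, move up to (2,0)
Step 8: enter (2,0), '.' pass, move up to (1,0)
Step 9: enter (1,0), '.' pass, move up to (0,0)
Step 10: enter (0,0), '.' pass, move up to (-1,0)
Step 11: at (-1,0) — EXIT via top edge, pos 0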